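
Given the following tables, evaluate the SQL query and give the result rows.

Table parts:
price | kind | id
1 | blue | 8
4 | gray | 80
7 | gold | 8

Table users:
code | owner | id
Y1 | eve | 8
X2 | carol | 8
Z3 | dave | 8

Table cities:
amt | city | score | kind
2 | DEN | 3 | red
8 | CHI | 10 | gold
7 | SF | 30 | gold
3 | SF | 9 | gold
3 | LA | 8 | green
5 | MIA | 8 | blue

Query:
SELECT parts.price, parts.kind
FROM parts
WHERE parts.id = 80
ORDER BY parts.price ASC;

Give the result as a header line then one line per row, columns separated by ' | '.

== RESULT ==
parts.price | parts.kind
4 | gray

Derivation:
After WHERE (1 rows):
parts.price | parts.kind | parts.id
4 | gray | 80
After SELECT (1 rows):
parts.price | parts.kind
4 | gray
After ORDER BY (1 rows):
parts.price | parts.kind
4 | gray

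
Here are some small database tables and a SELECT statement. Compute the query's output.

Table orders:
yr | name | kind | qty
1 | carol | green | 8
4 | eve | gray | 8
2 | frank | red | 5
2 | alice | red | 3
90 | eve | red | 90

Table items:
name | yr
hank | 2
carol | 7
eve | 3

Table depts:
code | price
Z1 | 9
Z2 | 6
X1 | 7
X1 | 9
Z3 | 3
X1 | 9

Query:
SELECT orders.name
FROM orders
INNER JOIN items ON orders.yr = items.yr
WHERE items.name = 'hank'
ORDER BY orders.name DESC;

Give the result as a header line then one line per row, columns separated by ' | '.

After JOIN items (2 rows):
orders.yr | orders.name | orders.kind | orders.qty | items.name | items.yr
2 | frank | red | 5 | hank | 2
2 | alice | red | 3 | hank | 2
After WHERE (2 rows):
orders.yr | orders.name | orders.kind | orders.qty | items.name | items.yr
2 | frank | red | 5 | hank | 2
2 | alice | red | 3 | hank | 2
After SELECT (2 rows):
orders.name
frank
alice
After ORDER BY (2 rows):
orders.name
frank
alice

== RESULT ==
orders.name
frank
alice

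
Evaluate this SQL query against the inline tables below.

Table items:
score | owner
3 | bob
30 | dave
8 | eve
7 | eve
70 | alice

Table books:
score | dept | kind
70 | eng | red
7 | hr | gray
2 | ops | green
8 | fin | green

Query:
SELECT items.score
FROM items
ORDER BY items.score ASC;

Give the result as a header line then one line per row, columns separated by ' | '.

== RESULT ==
items.score
3
7
8
30
70

Derivation:
After SELECT (5 rows):
items.score
3
30
8
7
70
After ORDER BY (5 rows):
items.score
3
7
8
30
70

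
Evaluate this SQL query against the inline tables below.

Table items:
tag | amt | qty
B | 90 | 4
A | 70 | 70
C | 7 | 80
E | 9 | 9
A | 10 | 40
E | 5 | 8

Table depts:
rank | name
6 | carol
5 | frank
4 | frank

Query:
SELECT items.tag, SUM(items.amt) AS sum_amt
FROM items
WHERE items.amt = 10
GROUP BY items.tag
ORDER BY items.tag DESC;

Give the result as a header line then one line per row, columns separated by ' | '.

After WHERE (1 rows):
items.tag | items.amt | items.qty
A | 10 | 40
After GROUP BY (1 rows):
items.tag | sum_amt
A | 10
After ORDER BY (1 rows):
items.tag | sum_amt
A | 10

== RESULT ==
items.tag | sum_amt
A | 10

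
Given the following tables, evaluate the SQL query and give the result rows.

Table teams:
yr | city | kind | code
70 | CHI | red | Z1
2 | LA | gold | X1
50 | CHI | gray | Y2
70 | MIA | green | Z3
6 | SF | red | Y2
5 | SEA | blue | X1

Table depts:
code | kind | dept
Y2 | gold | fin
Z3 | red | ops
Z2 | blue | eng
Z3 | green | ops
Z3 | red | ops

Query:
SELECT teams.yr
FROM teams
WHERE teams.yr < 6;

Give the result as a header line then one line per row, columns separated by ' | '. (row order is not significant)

== RESULT ==
teams.yr
2
5

Derivation:
After WHERE (2 rows):
teams.yr | teams.city | teams.kind | teams.code
2 | LA | gold | X1
5 | SEA | blue | X1
After SELECT (2 rows):
teams.yr
2
5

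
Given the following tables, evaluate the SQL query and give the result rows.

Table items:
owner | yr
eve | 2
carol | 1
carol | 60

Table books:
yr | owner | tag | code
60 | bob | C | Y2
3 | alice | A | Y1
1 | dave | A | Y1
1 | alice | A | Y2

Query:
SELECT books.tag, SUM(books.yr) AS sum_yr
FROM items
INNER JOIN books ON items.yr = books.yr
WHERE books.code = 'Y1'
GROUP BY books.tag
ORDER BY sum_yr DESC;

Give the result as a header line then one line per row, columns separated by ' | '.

== RESULT ==
books.tag | sum_yr
A | 1

Derivation:
After JOIN books (3 rows):
items.owner | items.yr | books.yr | books.owner | books.tag | books.code
carol | 1 | 1 | dave | A | Y1
carol | 1 | 1 | alice | A | Y2
carol | 60 | 60 | bob | C | Y2
After WHERE (1 rows):
items.owner | items.yr | books.yr | books.owner | books.tag | books.code
carol | 1 | 1 | dave | A | Y1
After GROUP BY (1 rows):
books.tag | sum_yr
A | 1
After ORDER BY (1 rows):
books.tag | sum_yr
A | 1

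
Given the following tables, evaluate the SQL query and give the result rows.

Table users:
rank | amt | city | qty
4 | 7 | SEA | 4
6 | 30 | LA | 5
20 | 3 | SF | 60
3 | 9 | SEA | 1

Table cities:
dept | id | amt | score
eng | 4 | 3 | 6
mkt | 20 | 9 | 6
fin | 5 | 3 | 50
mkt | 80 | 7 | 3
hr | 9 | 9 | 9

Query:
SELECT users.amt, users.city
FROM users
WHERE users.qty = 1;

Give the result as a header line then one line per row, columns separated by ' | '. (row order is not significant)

== RESULT ==
users.amt | users.city
9 | SEA

Derivation:
After WHERE (1 rows):
users.rank | users.amt | users.city | users.qty
3 | 9 | SEA | 1
After SELECT (1 rows):
users.amt | users.city
9 | SEA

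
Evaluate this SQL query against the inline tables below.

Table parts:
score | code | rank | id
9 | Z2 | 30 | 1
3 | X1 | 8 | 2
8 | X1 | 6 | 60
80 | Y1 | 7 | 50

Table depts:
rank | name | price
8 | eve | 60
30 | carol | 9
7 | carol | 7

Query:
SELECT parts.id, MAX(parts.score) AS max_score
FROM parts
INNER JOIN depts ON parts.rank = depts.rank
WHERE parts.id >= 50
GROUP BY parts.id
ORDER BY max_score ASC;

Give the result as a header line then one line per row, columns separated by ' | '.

== RESULT ==
parts.id | max_score
50 | 80

Derivation:
After JOIN depts (3 rows):
parts.score | parts.code | parts.rank | parts.id | depts.rank | depts.name | depts.price
9 | Z2 | 30 | 1 | 30 | carol | 9
3 | X1 | 8 | 2 | 8 | eve | 60
80 | Y1 | 7 | 50 | 7 | carol | 7
After WHERE (1 rows):
parts.score | parts.code | parts.rank | parts.id | depts.rank | depts.name | depts.price
80 | Y1 | 7 | 50 | 7 | carol | 7
After GROUP BY (1 rows):
parts.id | max_score
50 | 80
After ORDER BY (1 rows):
parts.id | max_score
50 | 80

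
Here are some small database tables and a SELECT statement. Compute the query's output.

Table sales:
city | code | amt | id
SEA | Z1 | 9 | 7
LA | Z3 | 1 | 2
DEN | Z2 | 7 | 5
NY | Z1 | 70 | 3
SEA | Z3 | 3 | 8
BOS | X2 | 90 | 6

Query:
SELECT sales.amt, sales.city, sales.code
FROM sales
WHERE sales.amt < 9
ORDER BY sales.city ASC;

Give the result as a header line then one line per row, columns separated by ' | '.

== RESULT ==
sales.amt | sales.city | sales.code
7 | DEN | Z2
1 | LA | Z3
3 | SEA | Z3

Derivation:
After WHERE (3 rows):
sales.city | sales.code | sales.amt | sales.id
LA | Z3 | 1 | 2
DEN | Z2 | 7 | 5
SEA | Z3 | 3 | 8
After SELECT (3 rows):
sales.amt | sales.city | sales.code
1 | LA | Z3
7 | DEN | Z2
3 | SEA | Z3
After ORDER BY (3 rows):
sales.amt | sales.city | sales.code
7 | DEN | Z2
1 | LA | Z3
3 | SEA | Z3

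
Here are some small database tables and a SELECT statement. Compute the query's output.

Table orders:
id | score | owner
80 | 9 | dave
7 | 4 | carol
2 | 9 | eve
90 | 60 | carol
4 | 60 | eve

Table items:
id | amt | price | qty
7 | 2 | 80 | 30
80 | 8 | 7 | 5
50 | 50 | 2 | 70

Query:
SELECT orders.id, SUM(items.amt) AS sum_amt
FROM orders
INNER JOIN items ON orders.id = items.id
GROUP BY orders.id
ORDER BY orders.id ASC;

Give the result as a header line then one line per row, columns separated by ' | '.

== RESULT ==
orders.id | sum_amt
7 | 2
80 | 8

Derivation:
After JOIN items (2 rows):
orders.id | orders.score | orders.owner | items.id | items.amt | items.price | items.qty
80 | 9 | dave | 80 | 8 | 7 | 5
7 | 4 | carol | 7 | 2 | 80 | 30
After GROUP BY (2 rows):
orders.id | sum_amt
80 | 8
7 | 2
After ORDER BY (2 rows):
orders.id | sum_amt
7 | 2
80 | 8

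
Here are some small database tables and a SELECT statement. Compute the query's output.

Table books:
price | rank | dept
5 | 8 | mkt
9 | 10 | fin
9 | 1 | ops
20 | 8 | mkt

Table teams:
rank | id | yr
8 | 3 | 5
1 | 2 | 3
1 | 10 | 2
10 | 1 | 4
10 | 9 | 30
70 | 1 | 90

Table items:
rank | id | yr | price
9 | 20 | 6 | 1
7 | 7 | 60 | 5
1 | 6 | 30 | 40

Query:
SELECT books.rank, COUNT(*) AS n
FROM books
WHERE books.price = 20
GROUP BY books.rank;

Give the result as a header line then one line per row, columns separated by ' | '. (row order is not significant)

After WHERE (1 rows):
books.price | books.rank | books.dept
20 | 8 | mkt
After GROUP BY (1 rows):
books.rank | n
8 | 1

== RESULT ==
books.rank | n
8 | 1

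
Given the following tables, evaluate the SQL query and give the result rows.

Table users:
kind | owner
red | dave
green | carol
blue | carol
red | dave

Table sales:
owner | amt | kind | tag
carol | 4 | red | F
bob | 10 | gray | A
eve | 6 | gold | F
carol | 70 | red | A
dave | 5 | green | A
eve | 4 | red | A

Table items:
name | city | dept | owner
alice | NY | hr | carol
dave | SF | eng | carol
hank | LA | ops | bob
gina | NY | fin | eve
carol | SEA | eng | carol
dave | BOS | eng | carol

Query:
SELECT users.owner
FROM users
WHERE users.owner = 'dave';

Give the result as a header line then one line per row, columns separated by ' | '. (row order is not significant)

== RESULT ==
users.owner
dave
dave

Derivation:
After WHERE (2 rows):
users.kind | users.owner
red | dave
red | dave
After SELECT (2 rows):
users.owner
dave
dave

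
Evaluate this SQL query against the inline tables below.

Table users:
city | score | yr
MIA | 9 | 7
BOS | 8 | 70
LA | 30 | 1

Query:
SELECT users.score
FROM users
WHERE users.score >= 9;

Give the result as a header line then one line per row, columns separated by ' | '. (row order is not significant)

== RESULT ==
users.score
9
30

Derivation:
After WHERE (2 rows):
users.city | users.score | users.yr
MIA | 9 | 7
LA | 30 | 1
After SELECT (2 rows):
users.score
9
30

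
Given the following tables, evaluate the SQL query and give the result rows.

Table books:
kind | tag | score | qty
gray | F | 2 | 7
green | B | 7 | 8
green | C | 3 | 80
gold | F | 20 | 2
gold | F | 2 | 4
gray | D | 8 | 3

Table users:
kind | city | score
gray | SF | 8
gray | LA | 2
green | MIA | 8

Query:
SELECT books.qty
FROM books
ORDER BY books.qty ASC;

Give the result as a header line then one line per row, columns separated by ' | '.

== RESULT ==
books.qty
2
3
4
7
8
80

Derivation:
After SELECT (6 rows):
books.qty
7
8
80
2
4
3
After ORDER BY (6 rows):
books.qty
2
3
4
7
8
80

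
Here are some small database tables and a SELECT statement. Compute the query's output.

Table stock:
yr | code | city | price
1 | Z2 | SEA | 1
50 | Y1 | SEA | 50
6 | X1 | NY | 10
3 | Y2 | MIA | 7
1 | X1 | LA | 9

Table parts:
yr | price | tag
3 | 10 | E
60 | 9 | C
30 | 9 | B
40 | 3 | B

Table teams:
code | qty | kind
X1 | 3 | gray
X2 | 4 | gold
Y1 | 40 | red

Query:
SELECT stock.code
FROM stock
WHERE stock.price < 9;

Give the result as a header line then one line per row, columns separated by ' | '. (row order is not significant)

== RESULT ==
stock.code
Z2
Y2

Derivation:
After WHERE (2 rows):
stock.yr | stock.code | stock.city | stock.price
1 | Z2 | SEA | 1
3 | Y2 | MIA | 7
After SELECT (2 rows):
stock.code
Z2
Y2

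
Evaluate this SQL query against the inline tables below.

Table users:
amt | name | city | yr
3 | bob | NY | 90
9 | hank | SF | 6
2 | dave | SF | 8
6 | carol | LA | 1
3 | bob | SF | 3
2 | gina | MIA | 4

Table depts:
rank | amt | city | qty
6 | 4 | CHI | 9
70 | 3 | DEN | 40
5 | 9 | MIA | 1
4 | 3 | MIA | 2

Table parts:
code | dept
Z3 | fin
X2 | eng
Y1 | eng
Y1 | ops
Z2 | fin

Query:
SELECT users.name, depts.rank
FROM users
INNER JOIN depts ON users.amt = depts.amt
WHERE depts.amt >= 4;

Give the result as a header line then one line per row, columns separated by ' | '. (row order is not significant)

After JOIN depts (5 rows):
users.amt | users.name | users.city | users.yr | depts.rank | depts.amt | depts.city | depts.qty
3 | bob | NY | 90 | 70 | 3 | DEN | 40
3 | bob | NY | 90 | 4 | 3 | MIA | 2
9 | hank | SF | 6 | 5 | 9 | MIA | 1
3 | bob | SF | 3 | 70 | 3 | DEN | 40
3 | bob | SF | 3 | 4 | 3 | MIA | 2
After WHERE (1 rows):
users.amt | users.name | users.city | users.yr | depts.rank | depts.amt | depts.city | depts.qty
9 | hank | SF | 6 | 5 | 9 | MIA | 1
After SELECT (1 rows):
users.name | depts.rank
hank | 5

== RESULT ==
users.name | depts.rank
hank | 5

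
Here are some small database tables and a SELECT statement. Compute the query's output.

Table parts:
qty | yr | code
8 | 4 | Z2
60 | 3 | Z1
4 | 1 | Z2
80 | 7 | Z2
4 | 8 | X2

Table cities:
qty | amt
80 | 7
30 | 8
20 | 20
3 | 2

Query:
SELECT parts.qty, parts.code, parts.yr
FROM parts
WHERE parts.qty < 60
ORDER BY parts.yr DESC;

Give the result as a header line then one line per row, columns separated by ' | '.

After WHERE (3 rows):
parts.qty | parts.yr | parts.code
8 | 4 | Z2
4 | 1 | Z2
4 | 8 | X2
After SELECT (3 rows):
parts.qty | parts.code | parts.yr
8 | Z2 | 4
4 | Z2 | 1
4 | X2 | 8
After ORDER BY (3 rows):
parts.qty | parts.code | parts.yr
4 | X2 | 8
8 | Z2 | 4
4 | Z2 | 1

== RESULT ==
parts.qty | parts.code | parts.yr
4 | X2 | 8
8 | Z2 | 4
4 | Z2 | 1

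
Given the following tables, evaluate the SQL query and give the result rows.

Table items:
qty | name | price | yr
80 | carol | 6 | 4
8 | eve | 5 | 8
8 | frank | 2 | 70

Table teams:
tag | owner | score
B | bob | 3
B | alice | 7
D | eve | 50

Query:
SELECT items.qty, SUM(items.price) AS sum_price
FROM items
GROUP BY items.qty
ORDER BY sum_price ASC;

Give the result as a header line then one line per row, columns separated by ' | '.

== RESULT ==
items.qty | sum_price
80 | 6
8 | 7

Derivation:
After GROUP BY (2 rows):
items.qty | sum_price
80 | 6
8 | 7
After ORDER BY (2 rows):
items.qty | sum_price
80 | 6
8 | 7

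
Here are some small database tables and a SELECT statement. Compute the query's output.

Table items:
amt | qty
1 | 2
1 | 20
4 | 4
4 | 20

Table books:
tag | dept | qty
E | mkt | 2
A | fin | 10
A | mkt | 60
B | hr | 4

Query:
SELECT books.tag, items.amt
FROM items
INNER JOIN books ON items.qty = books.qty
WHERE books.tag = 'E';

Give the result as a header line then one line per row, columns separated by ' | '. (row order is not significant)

== RESULT ==
books.tag | items.amt
E | 1

Derivation:
After JOIN books (2 rows):
items.amt | items.qty | books.tag | books.dept | books.qty
1 | 2 | E | mkt | 2
4 | 4 | B | hr | 4
After WHERE (1 rows):
items.amt | items.qty | books.tag | books.dept | books.qty
1 | 2 | E | mkt | 2
After SELECT (1 rows):
books.tag | items.amt
E | 1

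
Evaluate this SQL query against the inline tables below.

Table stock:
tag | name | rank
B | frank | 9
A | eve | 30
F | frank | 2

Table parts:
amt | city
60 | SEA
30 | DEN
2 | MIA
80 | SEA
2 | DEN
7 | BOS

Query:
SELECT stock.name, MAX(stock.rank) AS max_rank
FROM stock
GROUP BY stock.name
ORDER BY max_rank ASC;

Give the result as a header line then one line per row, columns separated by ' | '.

After GROUP BY (2 rows):
stock.name | max_rank
frank | 9
eve | 30
After ORDER BY (2 rows):
stock.name | max_rank
frank | 9
eve | 30

== RESULT ==
stock.name | max_rank
frank | 9
eve | 30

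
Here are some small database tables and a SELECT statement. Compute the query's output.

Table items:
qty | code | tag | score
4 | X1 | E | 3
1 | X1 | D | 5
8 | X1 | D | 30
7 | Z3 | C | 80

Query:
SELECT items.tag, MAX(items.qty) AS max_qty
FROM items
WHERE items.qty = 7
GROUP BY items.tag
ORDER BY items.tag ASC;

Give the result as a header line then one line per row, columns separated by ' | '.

== RESULT ==
items.tag | max_qty
C | 7

Derivation:
After WHERE (1 rows):
items.qty | items.code | items.tag | items.score
7 | Z3 | C | 80
After GROUP BY (1 rows):
items.tag | max_qty
C | 7
After ORDER BY (1 rows):
items.tag | max_qty
C | 7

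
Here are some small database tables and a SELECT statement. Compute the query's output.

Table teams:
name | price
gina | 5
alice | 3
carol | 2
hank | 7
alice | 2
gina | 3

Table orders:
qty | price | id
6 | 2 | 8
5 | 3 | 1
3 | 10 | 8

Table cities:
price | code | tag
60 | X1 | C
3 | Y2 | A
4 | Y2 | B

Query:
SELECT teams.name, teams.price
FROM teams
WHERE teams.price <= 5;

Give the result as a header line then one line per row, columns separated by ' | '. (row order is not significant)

After WHERE (5 rows):
teams.name | teams.price
gina | 5
alice | 3
carol | 2
alice | 2
gina | 3
After SELECT (5 rows):
teams.name | teams.price
gina | 5
alice | 3
carol | 2
alice | 2
gina | 3

== RESULT ==
teams.name | teams.price
gina | 5
alice | 3
carol | 2
alice | 2
gina | 3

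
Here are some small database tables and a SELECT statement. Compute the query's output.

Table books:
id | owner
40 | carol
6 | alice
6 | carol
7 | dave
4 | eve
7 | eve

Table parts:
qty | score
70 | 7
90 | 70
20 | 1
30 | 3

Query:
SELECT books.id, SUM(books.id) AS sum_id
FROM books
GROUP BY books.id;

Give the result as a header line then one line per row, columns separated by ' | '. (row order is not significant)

After GROUP BY (4 rows):
books.id | sum_id
40 | 40
6 | 12
7 | 14
4 | 4

== RESULT ==
books.id | sum_id
40 | 40
6 | 12
7 | 14
4 | 4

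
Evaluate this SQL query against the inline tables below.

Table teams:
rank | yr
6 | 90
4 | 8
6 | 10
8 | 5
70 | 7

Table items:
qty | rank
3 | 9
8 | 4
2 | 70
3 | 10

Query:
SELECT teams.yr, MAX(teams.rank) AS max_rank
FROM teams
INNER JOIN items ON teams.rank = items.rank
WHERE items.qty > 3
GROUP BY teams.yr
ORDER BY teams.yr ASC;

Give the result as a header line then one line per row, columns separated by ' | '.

== RESULT ==
teams.yr | max_rank
8 | 4

Derivation:
After JOIN items (2 rows):
teams.rank | teams.yr | items.qty | items.rank
4 | 8 | 8 | 4
70 | 7 | 2 | 70
After WHERE (1 rows):
teams.rank | teams.yr | items.qty | items.rank
4 | 8 | 8 | 4
After GROUP BY (1 rows):
teams.yr | max_rank
8 | 4
After ORDER BY (1 rows):
teams.yr | max_rank
8 | 4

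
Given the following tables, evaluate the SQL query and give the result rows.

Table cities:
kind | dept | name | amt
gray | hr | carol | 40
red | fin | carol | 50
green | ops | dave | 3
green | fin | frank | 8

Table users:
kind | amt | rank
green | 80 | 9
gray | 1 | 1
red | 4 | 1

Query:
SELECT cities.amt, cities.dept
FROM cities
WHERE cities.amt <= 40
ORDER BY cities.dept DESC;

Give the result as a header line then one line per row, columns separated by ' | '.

After WHERE (3 rows):
cities.kind | cities.dept | cities.name | cities.amt
gray | hr | carol | 40
green | ops | dave | 3
green | fin | frank | 8
After SELECT (3 rows):
cities.amt | cities.dept
40 | hr
3 | ops
8 | fin
After ORDER BY (3 rows):
cities.amt | cities.dept
3 | ops
40 | hr
8 | fin

== RESULT ==
cities.amt | cities.dept
3 | ops
40 | hr
8 | fin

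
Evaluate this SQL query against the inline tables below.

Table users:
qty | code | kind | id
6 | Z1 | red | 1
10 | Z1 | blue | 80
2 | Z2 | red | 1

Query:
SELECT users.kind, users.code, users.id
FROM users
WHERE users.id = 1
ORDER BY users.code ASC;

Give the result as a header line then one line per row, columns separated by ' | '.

After WHERE (2 rows):
users.qty | users.code | users.kind | users.id
6 | Z1 | red | 1
2 | Z2 | red | 1
After SELECT (2 rows):
users.kind | users.code | users.id
red | Z1 | 1
red | Z2 | 1
After ORDER BY (2 rows):
users.kind | users.code | users.id
red | Z1 | 1
red | Z2 | 1

== RESULT ==
users.kind | users.code | users.id
red | Z1 | 1
red | Z2 | 1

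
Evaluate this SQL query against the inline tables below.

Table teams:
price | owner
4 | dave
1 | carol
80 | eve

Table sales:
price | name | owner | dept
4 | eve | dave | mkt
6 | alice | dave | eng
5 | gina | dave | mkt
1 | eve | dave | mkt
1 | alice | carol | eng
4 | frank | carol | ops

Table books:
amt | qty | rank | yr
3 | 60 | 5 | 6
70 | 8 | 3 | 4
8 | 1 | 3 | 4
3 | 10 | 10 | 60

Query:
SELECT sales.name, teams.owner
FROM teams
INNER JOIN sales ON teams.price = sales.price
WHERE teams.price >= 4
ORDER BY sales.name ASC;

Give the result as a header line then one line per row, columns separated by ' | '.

== RESULT ==
sales.name | teams.owner
eve | dave
frank | dave

Derivation:
After JOIN sales (4 rows):
teams.price | teams.owner | sales.price | sales.name | sales.owner | sales.dept
4 | dave | 4 | eve | dave | mkt
4 | dave | 4 | frank | carol | ops
1 | carol | 1 | eve | dave | mkt
1 | carol | 1 | alice | carol | eng
After WHERE (2 rows):
teams.price | teams.owner | sales.price | sales.name | sales.owner | sales.dept
4 | dave | 4 | eve | dave | mkt
4 | dave | 4 | frank | carol | ops
After SELECT (2 rows):
sales.name | teams.owner
eve | dave
frank | dave
After ORDER BY (2 rows):
sales.name | teams.owner
eve | dave
frank | dave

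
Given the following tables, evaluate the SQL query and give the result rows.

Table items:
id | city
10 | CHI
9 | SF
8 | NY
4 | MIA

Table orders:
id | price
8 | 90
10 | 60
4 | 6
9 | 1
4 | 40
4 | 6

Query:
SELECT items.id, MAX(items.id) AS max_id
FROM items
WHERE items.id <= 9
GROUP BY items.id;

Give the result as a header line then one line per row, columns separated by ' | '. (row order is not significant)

== RESULT ==
items.id | max_id
9 | 9
8 | 8
4 | 4

Derivation:
After WHERE (3 rows):
items.id | items.city
9 | SF
8 | NY
4 | MIA
After GROUP BY (3 rows):
items.id | max_id
9 | 9
8 | 8
4 | 4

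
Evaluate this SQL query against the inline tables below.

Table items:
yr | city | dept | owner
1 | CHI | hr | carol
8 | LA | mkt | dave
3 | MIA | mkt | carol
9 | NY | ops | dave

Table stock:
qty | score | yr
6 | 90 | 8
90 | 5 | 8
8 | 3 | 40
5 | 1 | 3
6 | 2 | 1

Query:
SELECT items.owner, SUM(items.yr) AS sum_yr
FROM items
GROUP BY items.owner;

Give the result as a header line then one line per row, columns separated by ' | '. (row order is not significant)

After GROUP BY (2 rows):
items.owner | sum_yr
carol | 4
dave | 17

== RESULT ==
items.owner | sum_yr
carol | 4
dave | 17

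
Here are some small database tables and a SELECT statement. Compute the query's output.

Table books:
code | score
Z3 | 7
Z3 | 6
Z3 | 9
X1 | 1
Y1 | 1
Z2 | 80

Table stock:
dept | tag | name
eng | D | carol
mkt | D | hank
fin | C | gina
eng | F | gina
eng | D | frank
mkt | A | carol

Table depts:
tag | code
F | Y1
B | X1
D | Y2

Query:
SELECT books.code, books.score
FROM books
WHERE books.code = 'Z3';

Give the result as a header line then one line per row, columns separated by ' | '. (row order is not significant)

After WHERE (3 rows):
books.code | books.score
Z3 | 7
Z3 | 6
Z3 | 9
After SELECT (3 rows):
books.code | books.score
Z3 | 7
Z3 | 6
Z3 | 9

== RESULT ==
books.code | books.score
Z3 | 7
Z3 | 6
Z3 | 9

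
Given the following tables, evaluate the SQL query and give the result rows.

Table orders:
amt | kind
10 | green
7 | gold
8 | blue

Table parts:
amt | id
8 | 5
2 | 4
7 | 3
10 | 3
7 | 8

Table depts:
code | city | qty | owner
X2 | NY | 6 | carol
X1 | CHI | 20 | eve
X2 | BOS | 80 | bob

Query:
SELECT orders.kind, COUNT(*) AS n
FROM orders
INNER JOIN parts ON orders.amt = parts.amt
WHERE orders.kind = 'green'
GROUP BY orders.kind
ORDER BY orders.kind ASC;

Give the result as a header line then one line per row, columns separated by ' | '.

== RESULT ==
orders.kind | n
green | 1

Derivation:
After JOIN parts (4 rows):
orders.amt | orders.kind | parts.amt | parts.id
10 | green | 10 | 3
7 | gold | 7 | 3
7 | gold | 7 | 8
8 | blue | 8 | 5
After WHERE (1 rows):
orders.amt | orders.kind | parts.amt | parts.id
10 | green | 10 | 3
After GROUP BY (1 rows):
orders.kind | n
green | 1
After ORDER BY (1 rows):
orders.kind | n
green | 1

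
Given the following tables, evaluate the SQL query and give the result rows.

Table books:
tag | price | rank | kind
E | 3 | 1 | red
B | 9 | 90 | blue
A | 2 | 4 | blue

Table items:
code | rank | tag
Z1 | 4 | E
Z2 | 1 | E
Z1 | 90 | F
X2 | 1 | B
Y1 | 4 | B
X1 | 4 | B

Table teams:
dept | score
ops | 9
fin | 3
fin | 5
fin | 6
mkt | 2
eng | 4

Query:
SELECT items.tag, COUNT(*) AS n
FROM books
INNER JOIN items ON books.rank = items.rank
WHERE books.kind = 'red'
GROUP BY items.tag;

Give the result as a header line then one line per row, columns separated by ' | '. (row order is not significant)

After JOIN items (6 rows):
books.tag | books.price | books.rank | books.kind | items.code | items.rank | items.tag
E | 3 | 1 | red | Z2 | 1 | E
E | 3 | 1 | red | X2 | 1 | B
B | 9 | 90 | blue | Z1 | 90 | F
A | 2 | 4 | blue | Z1 | 4 | E
A | 2 | 4 | blue | Y1 | 4 | B
A | 2 | 4 | blue | X1 | 4 | B
After WHERE (2 rows):
books.tag | books.price | books.rank | books.kind | items.code | items.rank | items.tag
E | 3 | 1 | red | Z2 | 1 | E
E | 3 | 1 | red | X2 | 1 | B
After GROUP BY (2 rows):
items.tag | n
E | 1
B | 1

== RESULT ==
items.tag | n
E | 1
B | 1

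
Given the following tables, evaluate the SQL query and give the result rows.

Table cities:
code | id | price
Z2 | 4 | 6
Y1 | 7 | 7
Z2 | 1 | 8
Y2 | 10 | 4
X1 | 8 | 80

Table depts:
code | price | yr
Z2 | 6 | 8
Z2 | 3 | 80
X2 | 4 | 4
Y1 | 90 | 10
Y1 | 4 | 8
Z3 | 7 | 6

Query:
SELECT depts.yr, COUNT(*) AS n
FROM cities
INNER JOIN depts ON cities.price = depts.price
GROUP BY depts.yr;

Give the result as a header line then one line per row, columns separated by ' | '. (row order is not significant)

== RESULT ==
depts.yr | n
8 | 2
6 | 1
4 | 1

Derivation:
After JOIN depts (4 rows):
cities.code | cities.id | cities.price | depts.code | depts.price | depts.yr
Z2 | 4 | 6 | Z2 | 6 | 8
Y1 | 7 | 7 | Z3 | 7 | 6
Y2 | 10 | 4 | X2 | 4 | 4
Y2 | 10 | 4 | Y1 | 4 | 8
After GROUP BY (3 rows):
depts.yr | n
8 | 2
6 | 1
4 | 1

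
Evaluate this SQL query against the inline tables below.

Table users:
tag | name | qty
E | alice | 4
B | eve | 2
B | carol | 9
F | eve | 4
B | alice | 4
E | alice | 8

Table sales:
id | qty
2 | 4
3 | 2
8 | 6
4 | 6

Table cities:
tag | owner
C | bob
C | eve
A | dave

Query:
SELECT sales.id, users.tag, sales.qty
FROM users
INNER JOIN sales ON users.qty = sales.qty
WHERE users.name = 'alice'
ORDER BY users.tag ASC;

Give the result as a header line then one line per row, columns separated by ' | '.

== RESULT ==
sales.id | users.tag | sales.qty
2 | B | 4
2 | E | 4

Derivation:
After JOIN sales (4 rows):
users.tag | users.name | users.qty | sales.id | sales.qty
E | alice | 4 | 2 | 4
B | eve | 2 | 3 | 2
F | eve | 4 | 2 | 4
B | alice | 4 | 2 | 4
After WHERE (2 rows):
users.tag | users.name | users.qty | sales.id | sales.qty
E | alice | 4 | 2 | 4
B | alice | 4 | 2 | 4
After SELECT (2 rows):
sales.id | users.tag | sales.qty
2 | E | 4
2 | B | 4
After ORDER BY (2 rows):
sales.id | users.tag | sales.qty
2 | B | 4
2 | E | 4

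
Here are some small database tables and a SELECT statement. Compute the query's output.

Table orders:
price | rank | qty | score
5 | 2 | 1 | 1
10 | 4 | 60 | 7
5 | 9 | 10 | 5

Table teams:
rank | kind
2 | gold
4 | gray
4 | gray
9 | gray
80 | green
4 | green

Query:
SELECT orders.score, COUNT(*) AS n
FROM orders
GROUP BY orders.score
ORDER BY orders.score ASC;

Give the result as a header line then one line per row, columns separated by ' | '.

== RESULT ==
orders.score | n
1 | 1
5 | 1
7 | 1

Derivation:
After GROUP BY (3 rows):
orders.score | n
1 | 1
7 | 1
5 | 1
After ORDER BY (3 rows):
orders.score | n
1 | 1
5 | 1
7 | 1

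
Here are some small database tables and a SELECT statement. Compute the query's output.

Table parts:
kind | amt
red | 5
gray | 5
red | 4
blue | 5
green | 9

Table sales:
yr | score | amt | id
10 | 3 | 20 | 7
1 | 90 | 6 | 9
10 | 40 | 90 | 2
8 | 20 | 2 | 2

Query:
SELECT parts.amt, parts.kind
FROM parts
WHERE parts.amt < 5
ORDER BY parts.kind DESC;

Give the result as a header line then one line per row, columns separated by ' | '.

After WHERE (1 rows):
parts.kind | parts.amt
red | 4
After SELECT (1 rows):
parts.amt | parts.kind
4 | red
After ORDER BY (1 rows):
parts.amt | parts.kind
4 | red

== RESULT ==
parts.amt | parts.kind
4 | red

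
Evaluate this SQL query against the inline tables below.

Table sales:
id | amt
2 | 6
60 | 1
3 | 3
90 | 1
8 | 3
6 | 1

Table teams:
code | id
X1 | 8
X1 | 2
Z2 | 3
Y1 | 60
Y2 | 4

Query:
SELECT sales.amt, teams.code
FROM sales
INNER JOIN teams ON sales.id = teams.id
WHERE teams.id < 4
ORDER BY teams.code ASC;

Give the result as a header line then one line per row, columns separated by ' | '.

== RESULT ==
sales.amt | teams.code
6 | X1
3 | Z2

Derivation:
After JOIN teams (4 rows):
sales.id | sales.amt | teams.code | teams.id
2 | 6 | X1 | 2
60 | 1 | Y1 | 60
3 | 3 | Z2 | 3
8 | 3 | X1 | 8
After WHERE (2 rows):
sales.id | sales.amt | teams.code | teams.id
2 | 6 | X1 | 2
3 | 3 | Z2 | 3
After SELECT (2 rows):
sales.amt | teams.code
6 | X1
3 | Z2
After ORDER BY (2 rows):
sales.amt | teams.code
6 | X1
3 | Z2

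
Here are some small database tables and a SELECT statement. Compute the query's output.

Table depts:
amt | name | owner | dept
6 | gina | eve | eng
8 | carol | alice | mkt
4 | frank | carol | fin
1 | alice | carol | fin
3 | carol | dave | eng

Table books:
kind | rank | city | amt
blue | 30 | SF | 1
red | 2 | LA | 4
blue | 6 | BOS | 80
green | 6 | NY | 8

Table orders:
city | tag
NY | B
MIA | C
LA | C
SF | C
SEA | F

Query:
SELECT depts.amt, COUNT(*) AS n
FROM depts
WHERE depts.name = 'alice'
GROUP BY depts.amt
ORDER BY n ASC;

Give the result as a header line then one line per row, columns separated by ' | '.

== RESULT ==
depts.amt | n
1 | 1

Derivation:
After WHERE (1 rows):
depts.amt | depts.name | depts.owner | depts.dept
1 | alice | carol | fin
After GROUP BY (1 rows):
depts.amt | n
1 | 1
After ORDER BY (1 rows):
depts.amt | n
1 | 1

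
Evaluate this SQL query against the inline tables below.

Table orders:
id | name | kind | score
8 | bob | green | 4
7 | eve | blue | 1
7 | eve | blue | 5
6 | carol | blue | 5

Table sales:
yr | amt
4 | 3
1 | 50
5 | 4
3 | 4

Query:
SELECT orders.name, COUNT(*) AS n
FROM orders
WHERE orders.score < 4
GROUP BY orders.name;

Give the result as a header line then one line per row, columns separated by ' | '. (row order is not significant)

After WHERE (1 rows):
orders.id | orders.name | orders.kind | orders.score
7 | eve | blue | 1
After GROUP BY (1 rows):
orders.name | n
eve | 1

== RESULT ==
orders.name | n
eve | 1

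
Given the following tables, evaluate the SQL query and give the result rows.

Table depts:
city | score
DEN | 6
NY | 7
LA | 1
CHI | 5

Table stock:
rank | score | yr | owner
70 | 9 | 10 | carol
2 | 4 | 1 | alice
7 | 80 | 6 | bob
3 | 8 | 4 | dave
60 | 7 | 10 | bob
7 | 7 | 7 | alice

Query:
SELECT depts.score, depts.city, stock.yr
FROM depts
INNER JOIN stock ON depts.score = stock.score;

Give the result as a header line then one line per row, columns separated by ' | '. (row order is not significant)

After JOIN stock (2 rows):
depts.city | depts.score | stock.rank | stock.score | stock.yr | stock.owner
NY | 7 | 60 | 7 | 10 | bob
NY | 7 | 7 | 7 | 7 | alice
After SELECT (2 rows):
depts.score | depts.city | stock.yr
7 | NY | 10
7 | NY | 7

== RESULT ==
depts.score | depts.city | stock.yr
7 | NY | 10
7 | NY | 7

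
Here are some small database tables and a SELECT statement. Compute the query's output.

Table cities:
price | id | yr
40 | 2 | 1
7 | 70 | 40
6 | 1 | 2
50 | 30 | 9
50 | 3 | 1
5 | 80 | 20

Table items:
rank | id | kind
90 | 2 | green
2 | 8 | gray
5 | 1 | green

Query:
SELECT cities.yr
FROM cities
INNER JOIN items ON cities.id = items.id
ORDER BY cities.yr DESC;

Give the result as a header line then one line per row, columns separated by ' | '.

After JOIN items (2 rows):
cities.price | cities.id | cities.yr | items.rank | items.id | items.kind
40 | 2 | 1 | 90 | 2 | green
6 | 1 | 2 | 5 | 1 | green
After SELECT (2 rows):
cities.yr
1
2
After ORDER BY (2 rows):
cities.yr
2
1

== RESULT ==
cities.yr
2
1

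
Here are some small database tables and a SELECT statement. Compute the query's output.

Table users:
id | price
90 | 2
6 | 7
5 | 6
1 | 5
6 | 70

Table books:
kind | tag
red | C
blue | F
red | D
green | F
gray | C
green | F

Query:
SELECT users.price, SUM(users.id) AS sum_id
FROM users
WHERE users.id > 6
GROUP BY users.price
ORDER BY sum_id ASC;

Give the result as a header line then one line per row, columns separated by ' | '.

After WHERE (1 rows):
users.id | users.price
90 | 2
After GROUP BY (1 rows):
users.price | sum_id
2 | 90
After ORDER BY (1 rows):
users.price | sum_id
2 | 90

== RESULT ==
users.price | sum_id
2 | 90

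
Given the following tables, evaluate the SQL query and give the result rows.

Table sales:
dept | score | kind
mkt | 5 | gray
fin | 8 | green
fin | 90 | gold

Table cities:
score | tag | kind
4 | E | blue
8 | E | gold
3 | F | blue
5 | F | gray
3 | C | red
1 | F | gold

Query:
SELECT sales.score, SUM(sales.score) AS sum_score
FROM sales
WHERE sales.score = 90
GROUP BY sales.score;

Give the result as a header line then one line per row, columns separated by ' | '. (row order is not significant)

== RESULT ==
sales.score | sum_score
90 | 90

Derivation:
After WHERE (1 rows):
sales.dept | sales.score | sales.kind
fin | 90 | gold
After GROUP BY (1 rows):
sales.score | sum_score
90 | 90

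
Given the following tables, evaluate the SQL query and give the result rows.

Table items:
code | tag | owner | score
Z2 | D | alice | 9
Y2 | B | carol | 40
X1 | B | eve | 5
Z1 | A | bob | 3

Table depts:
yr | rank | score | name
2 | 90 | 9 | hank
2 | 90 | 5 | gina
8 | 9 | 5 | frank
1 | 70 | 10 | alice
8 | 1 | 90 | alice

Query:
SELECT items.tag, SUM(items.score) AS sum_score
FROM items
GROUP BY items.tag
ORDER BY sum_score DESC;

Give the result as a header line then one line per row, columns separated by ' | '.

== RESULT ==
items.tag | sum_score
B | 45
D | 9
A | 3

Derivation:
After GROUP BY (3 rows):
items.tag | sum_score
D | 9
B | 45
A | 3
After ORDER BY (3 rows):
items.tag | sum_score
B | 45
D | 9
A | 3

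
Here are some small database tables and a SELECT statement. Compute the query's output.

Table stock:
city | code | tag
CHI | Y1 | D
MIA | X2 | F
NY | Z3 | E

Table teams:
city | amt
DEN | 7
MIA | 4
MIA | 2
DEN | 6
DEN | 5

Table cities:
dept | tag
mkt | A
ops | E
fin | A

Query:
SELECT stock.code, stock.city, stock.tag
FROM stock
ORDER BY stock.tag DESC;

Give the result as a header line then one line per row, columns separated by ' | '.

After SELECT (3 rows):
stock.code | stock.city | stock.tag
Y1 | CHI | D
X2 | MIA | F
Z3 | NY | E
After ORDER BY (3 rows):
stock.code | stock.city | stock.tag
X2 | MIA | F
Z3 | NY | E
Y1 | CHI | D

== RESULT ==
stock.code | stock.city | stock.tag
X2 | MIA | F
Z3 | NY | E
Y1 | CHI | D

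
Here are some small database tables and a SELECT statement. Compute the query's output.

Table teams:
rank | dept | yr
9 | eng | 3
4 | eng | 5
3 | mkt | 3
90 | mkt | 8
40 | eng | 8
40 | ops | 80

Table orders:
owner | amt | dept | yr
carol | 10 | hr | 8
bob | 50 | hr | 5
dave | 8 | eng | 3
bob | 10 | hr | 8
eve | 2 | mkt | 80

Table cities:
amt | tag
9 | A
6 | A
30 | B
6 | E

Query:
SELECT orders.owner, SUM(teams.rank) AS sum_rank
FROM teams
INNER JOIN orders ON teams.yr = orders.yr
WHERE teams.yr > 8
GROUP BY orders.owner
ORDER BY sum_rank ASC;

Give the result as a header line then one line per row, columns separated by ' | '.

After JOIN orders (8 rows):
teams.rank | teams.dept | teams.yr | orders.owner | orders.amt | orders.dept | orders.yr
9 | eng | 3 | dave | 8 | eng | 3
4 | eng | 5 | bob | 50 | hr | 5
3 | mkt | 3 | dave | 8 | eng | 3
90 | mkt | 8 | carol | 10 | hr | 8
90 | mkt | 8 | bob | 10 | hr | 8
40 | eng | 8 | carol | 10 | hr | 8
40 | eng | 8 | bob | 10 | hr | 8
40 | ops | 80 | eve | 2 | mkt | 80
After WHERE (1 rows):
teams.rank | teams.dept | teams.yr | orders.owner | orders.amt | orders.dept | orders.yr
40 | ops | 80 | eve | 2 | mkt | 80
After GROUP BY (1 rows):
orders.owner | sum_rank
eve | 40
After ORDER BY (1 rows):
orders.owner | sum_rank
eve | 40

== RESULT ==
orders.owner | sum_rank
eve | 40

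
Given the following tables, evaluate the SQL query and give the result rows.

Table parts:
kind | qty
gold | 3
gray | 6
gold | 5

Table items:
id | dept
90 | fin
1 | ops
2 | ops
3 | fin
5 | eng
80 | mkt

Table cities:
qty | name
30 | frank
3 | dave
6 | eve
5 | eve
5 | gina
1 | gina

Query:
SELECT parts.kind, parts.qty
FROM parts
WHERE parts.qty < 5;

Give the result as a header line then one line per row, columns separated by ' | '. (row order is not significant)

After WHERE (1 rows):
parts.kind | parts.qty
gold | 3
After SELECT (1 rows):
parts.kind | parts.qty
gold | 3

== RESULT ==
parts.kind | parts.qty
gold | 3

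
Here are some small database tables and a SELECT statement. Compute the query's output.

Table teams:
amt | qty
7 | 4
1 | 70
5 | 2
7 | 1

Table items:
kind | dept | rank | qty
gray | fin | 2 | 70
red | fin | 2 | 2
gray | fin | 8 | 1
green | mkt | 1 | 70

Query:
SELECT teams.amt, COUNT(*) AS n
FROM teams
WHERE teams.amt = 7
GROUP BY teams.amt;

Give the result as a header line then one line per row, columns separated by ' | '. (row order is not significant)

== RESULT ==
teams.amt | n
7 | 2

Derivation:
After WHERE (2 rows):
teams.amt | teams.qty
7 | 4
7 | 1
After GROUP BY (1 rows):
teams.amt | n
7 | 2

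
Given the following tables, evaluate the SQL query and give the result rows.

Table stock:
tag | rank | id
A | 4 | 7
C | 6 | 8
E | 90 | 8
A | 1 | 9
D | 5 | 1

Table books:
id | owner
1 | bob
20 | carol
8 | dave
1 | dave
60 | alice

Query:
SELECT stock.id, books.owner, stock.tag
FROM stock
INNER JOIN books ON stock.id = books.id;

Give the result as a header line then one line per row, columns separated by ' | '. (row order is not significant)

== RESULT ==
stock.id | books.owner | stock.tag
8 | dave | C
8 | dave | E
1 | bob | D
1 | dave | D

Derivation:
After JOIN books (4 rows):
stock.tag | stock.rank | stock.id | books.id | books.owner
C | 6 | 8 | 8 | dave
E | 90 | 8 | 8 | dave
D | 5 | 1 | 1 | bob
D | 5 | 1 | 1 | dave
After SELECT (4 rows):
stock.id | books.owner | stock.tag
8 | dave | C
8 | dave | E
1 | bob | D
1 | dave | D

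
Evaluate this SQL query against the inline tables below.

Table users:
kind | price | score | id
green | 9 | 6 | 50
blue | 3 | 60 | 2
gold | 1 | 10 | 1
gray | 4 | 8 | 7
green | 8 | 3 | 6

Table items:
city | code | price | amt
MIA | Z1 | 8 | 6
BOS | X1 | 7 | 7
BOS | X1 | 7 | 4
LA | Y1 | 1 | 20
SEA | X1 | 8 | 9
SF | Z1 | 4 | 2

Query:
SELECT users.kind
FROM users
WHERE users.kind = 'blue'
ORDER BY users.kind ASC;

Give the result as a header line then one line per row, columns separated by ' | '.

== RESULT ==
users.kind
blue

Derivation:
After WHERE (1 rows):
users.kind | users.price | users.score | users.id
blue | 3 | 60 | 2
After SELECT (1 rows):
users.kind
blue
After ORDER BY (1 rows):
users.kind
blue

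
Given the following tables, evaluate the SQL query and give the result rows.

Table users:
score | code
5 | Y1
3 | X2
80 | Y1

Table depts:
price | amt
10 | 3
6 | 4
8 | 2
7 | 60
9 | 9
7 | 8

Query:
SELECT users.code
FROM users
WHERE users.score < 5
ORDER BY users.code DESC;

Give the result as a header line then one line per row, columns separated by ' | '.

== RESULT ==
users.code
X2

Derivation:
After WHERE (1 rows):
users.score | users.code
3 | X2
After SELECT (1 rows):
users.code
X2
After ORDER BY (1 rows):
users.code
X2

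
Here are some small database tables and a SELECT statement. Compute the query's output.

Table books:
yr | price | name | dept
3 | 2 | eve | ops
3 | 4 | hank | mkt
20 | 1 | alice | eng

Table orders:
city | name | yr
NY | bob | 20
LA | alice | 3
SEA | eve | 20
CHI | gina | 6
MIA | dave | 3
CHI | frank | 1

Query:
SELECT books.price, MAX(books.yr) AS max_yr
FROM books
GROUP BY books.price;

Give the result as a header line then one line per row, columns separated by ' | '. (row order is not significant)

== RESULT ==
books.price | max_yr
2 | 3
4 | 3
1 | 20

Derivation:
After GROUP BY (3 rows):
books.price | max_yr
2 | 3
4 | 3
1 | 20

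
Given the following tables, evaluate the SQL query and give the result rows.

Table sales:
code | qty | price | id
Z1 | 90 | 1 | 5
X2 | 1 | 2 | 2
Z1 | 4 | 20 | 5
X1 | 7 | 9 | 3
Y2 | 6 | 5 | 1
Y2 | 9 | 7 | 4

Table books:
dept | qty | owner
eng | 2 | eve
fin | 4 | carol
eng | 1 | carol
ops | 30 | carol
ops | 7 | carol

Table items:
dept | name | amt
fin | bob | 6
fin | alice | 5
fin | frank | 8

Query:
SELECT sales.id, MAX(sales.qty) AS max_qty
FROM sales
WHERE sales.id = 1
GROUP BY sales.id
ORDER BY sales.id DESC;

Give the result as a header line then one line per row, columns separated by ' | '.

After WHERE (1 rows):
sales.code | sales.qty | sales.price | sales.id
Y2 | 6 | 5 | 1
After GROUP BY (1 rows):
sales.id | max_qty
1 | 6
After ORDER BY (1 rows):
sales.id | max_qty
1 | 6

== RESULT ==
sales.id | max_qty
1 | 6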